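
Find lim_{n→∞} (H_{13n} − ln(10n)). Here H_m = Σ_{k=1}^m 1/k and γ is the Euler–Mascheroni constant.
lim = ln(13/10) + γ

By Euler-Maclaurin, H_m = ln m + γ + O(1/m). So
  H_{13n} − ln(10n) = ln(13n) + γ − ln(10n) + O(1/n)
                       = ln(13/10) + γ + O(1/n).
Hence the limit is ln(13/10) + γ.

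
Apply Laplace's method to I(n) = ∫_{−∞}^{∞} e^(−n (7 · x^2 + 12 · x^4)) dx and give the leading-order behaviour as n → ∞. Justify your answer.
I(n) ~ sqrt(π/(7n))

φ(x) = 7 · x^2 + 12 · x^4 has its unique global minimum at x* = 0 (since φ'(x) = 14x + 48x^3 = 0 only at x = 0 for real x with both coefficients positive, and φ → ∞ as |x| → ∞). At x* = 0, φ(0) = 0 and φ''(0) = 14. Laplace's method then gives
  I(n) ~ sqrt(2π / (n · φ''(0))) · e^(−n φ(0)) = sqrt(2π / (14n)) = sqrt(π/(7n)).
The 12 · x^4 term contributes only at subleading order (an O(1/n) relative correction).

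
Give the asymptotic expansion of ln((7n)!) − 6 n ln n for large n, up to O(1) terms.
ln((7n)!) − 6 n ln n = n ln n + 7(ln 7 − 1) n + (1/2) ln(2π·7n) + O(1/n)

Stirling: ln((7n)!) = 7n ln(7n) − 7n + (1/2) ln(2π·7n) + O(1/n).
Expand 7n ln(7n) = 7n (ln n + ln 7) = 7n ln n + 7n ln 7.
Subtract 6n ln n: leading term is (7 − 6) n ln n = n ln n. The next term is 7n ln 7 − 7n = 7(ln 7 − 1) n. Then the (1/2) ln(2π·7n) correction.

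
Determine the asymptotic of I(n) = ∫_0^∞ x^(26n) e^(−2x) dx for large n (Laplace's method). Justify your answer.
I(n) ~ (sqrt(2π·26n) / 2) · (26n/(2e))^(26n)

Write the integrand as exp(26n ln x − 2x) and set f(x) = 26n ln x − 2x. Then f'(x) = 26n/x − 2 = 0 at x* = 26n/2, and f''(x*) = −26n/x*^2 = −2^2/(26n). Laplace's method (interior maximum) gives
  I(n) ~ e^(f(x*)) · sqrt(2π / |f''(x*)|)
        = exp(26n ln(26n/2) − 26n) · sqrt(2π · 26n / 2^2)
        = (26n/2)^(26n) e^(−26n) · sqrt(2π·26n) / 2
        = (sqrt(2π·26n) / 2) · (26n/(2e))^(26n).
This matches Γ(26n+1)/2^(26n+1) with Stirling applied to Γ.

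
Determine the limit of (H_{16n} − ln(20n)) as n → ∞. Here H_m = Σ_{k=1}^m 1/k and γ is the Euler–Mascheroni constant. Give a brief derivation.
lim = ln(4/5) + γ

By Euler-Maclaurin, H_m = ln m + γ + O(1/m). So
  H_{16n} − ln(20n) = ln(16n) + γ − ln(20n) + O(1/n)
                       = ln(16/20) + γ + O(1/n).
Hence the limit is ln(16/20) + γ (= ln(4/5)).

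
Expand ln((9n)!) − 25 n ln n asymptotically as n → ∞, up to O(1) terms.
ln((9n)!) − 25 n ln n = −16 n ln n + 9(ln 9 − 1) n + (1/2) ln(2π·9n) + O(1/n)

Stirling: ln((9n)!) = 9n ln(9n) − 9n + (1/2) ln(2π·9n) + O(1/n).
Expand 9n ln(9n) = 9n (ln n + ln 9) = 9n ln n + 9n ln 9.
Subtract 25n ln n: leading term is (9 − 25) n ln n = −16 n ln n. The next term is 9n ln 9 − 9n = 9(ln 9 − 1) n. Then the (1/2) ln(2π·9n) correction.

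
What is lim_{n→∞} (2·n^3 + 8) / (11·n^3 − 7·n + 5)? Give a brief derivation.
lim = 2/11

For large n the leading n^3 terms dominate both numerator and denominator. Dividing top and bottom by n^3, every other term tends to 0, leaving 2/11.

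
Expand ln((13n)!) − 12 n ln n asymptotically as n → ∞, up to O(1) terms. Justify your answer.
ln((13n)!) − 12 n ln n = n ln n + 13(ln 13 − 1) n + (1/2) ln(2π·13n) + O(1/n)

Stirling: ln((13n)!) = 13n ln(13n) − 13n + (1/2) ln(2π·13n) + O(1/n).
Expand 13n ln(13n) = 13n (ln n + ln 13) = 13n ln n + 13n ln 13.
Subtract 12n ln n: leading term is (13 − 12) n ln n = n ln n. The next term is 13n ln 13 − 13n = 13(ln 13 − 1) n. Then the (1/2) ln(2π·13n) correction.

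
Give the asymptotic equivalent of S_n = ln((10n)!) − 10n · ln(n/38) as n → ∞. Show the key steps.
S_n ~ 10n · (ln 380 − 1) + O(ln n)

Stirling: ln((10n)!) = 10n ln(10n) − 10n + O(ln n).
  S_n = 10n ln(10n) − 10n − 10n ln(n/38) + O(ln n)
      = 10n ln(10n) − 10n ln n + 10n ln 38 − 10n + O(ln n)
      = 10n ln 10 + 10n ln 38 − 10n + O(ln n)
      = 10n (ln 380 − 1) + O(ln n).
Numerically ln(380) − 1 ≈ 4.9402.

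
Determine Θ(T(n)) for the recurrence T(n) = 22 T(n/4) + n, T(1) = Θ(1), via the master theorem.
T(n) = Θ(n^(log_4 22))

Master theorem: compare f(n) = n to n^(log_4 22) where log_4 22 ≈ 2.230. Since 1 < log_4 22, we have f(n) = O(n^(log_4 22 − ε)) for some ε > 0 — Case 1. Hence T(n) = Θ(n^(log_4 22)).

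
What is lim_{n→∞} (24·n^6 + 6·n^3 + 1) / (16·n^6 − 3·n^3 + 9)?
lim = 24/16 = 3/2

For large n the leading n^6 terms dominate both numerator and denominator. Dividing top and bottom by n^6, every other term tends to 0, leaving 24/16 = 3/2.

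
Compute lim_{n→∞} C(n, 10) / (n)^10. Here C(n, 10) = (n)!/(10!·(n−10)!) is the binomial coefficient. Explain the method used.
lim = 1/10! = 1/3628800

With N = n → ∞: C(N, 10) / N^10 = [N(N−1)…(N−9)] / (10! · N^10) = (1/10!) · 1 · (1 − 1/n) · … · (1 − 9/n). Each factor → 1 as N → ∞, so the limit is 1/10! = 1/3628800.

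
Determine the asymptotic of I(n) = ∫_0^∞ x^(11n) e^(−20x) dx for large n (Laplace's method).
I(n) ~ (sqrt(2π·11n) / 20) · (11n/(20e))^(11n)

Write the integrand as exp(11n ln x − 20x) and set f(x) = 11n ln x − 20x. Then f'(x) = 11n/x − 20 = 0 at x* = 11n/20, and f''(x*) = −11n/x*^2 = −20^2/(11n). Laplace's method (interior maximum) gives
  I(n) ~ e^(f(x*)) · sqrt(2π / |f''(x*)|)
        = exp(11n ln(11n/20) − 11n) · sqrt(2π · 11n / 20^2)
        = (11n/20)^(11n) e^(−11n) · sqrt(2π·11n) / 20
        = (sqrt(2π·11n) / 20) · (11n/(20e))^(11n).
This matches Γ(11n+1)/20^(11n+1) with Stirling applied to Γ.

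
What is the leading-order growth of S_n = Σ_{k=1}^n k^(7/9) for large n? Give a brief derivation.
S_n ~ (9/16) · n^(16/9)

Integral comparison: Σ_{k=1}^n k^(7/9) = ∫_0^n x^(7/9) dx + O(n^(7/9)). The integral is n^(1 + 7/9) / (1 + 7/9) = n^((7+9)/9) / ((7+9)/9) = (9/16) · n^(16/9).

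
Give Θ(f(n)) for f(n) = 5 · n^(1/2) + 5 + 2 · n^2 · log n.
f(n) ∈ Θ(n^2 · log n)

Compare the terms by growth order. For large n, n^a · (log n)^b dominates n^a' · (log n)^b' iff a > a', or (a = a' and b > b'). Ranking the 3 terms shows the dominant one is 2 · n^2 · log n. Hence f(n) ∈ Θ(n^2 · log n).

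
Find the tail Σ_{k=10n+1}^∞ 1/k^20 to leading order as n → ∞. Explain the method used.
Σ_{k>10n} 1/k^20 ~ 1/(19 · (10n)^19)

Compare to the integral: ∫_{10n}^∞ x^(−20) dx = [−x^(−19)/19]_{10n}^∞ = 1/((20−1)·(10n)^19). Euler-Maclaurin then gives
  Σ_{k>10n} 1/k^20 = ∫_{10n}^∞ dx/x^20 − 1/(2·(10n)^20) + O(1/(10n)^21).
(Equivalently this is ζ(20) − Σ_{k≤10n} 1/k^20.)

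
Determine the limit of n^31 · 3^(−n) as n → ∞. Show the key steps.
lim = 0

Exponentials with base > 1 dominate every fixed polynomial: for any fixed c, n^c / 3^n → 0 as n → ∞ (e.g. by the ratio test, or by writing 3^n = e^(n ln 3) and noting e^(n ln 3) / n^c → ∞). Hence n^31 · 3^(−n) = n^31 / 3^n → 0.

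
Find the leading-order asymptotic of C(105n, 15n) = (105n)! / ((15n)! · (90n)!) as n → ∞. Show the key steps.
C(105n, 15n) ~ (823543/46656)^(15n) · sqrt(7/(12π·15n))

Write N = 15n. Apply Stirling to each factorial:
  (7N)! ~ sqrt(2π·7N) · (7N/e)^(7N),
  N! ~ sqrt(2π N) · (N/e)^N,
  (6N)! ~ sqrt(2π·6N) · (6N/e)^(6N).
The exponential factors combine to (7N)^(7N) / (N^N · (6N)^(6N)) = 7^(7N)/6^(6N) = (7^7/6^6)^N = (823543/46656)^N.
The square-root prefactors combine to sqrt(2π·7N) / (sqrt(2π N)·sqrt(2π·6N)) = sqrt(7 / (2π·6·N)) = sqrt(7/(12π·15n)).
Substituting N = 15n: C(105n, 15n) ~ (823543/46656)^(15n) · sqrt(7/(12π·15n)).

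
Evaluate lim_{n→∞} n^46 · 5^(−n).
lim = 0

Exponentials with base > 1 dominate every fixed polynomial: for any fixed c, n^c / 5^n → 0 as n → ∞ (e.g. by the ratio test, or by writing 5^n = e^(n ln 5) and noting e^(n ln 5) / n^c → ∞). Hence n^46 · 5^(−n) = n^46 / 5^n → 0.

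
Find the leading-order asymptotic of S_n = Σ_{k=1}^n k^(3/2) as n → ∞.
S_n ~ (2/5) · n^(5/2)

Integral comparison: Σ_{k=1}^n k^(3/2) = ∫_0^n x^(3/2) dx + O(n^(3/2)). The integral is n^(1 + 3/2) / (1 + 3/2) = n^((3+2)/2) / ((3+2)/2) = (2/5) · n^(5/2).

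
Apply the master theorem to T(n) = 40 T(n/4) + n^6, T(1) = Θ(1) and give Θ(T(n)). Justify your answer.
T(n) = Θ(n^6)

log_4 40 ≈ 2.661. f(n) = n^6 dominates n^(log_4 40) since 6 > 2.661, and the regularity condition a·f(n/b) = 40·(n/4)^6 = (40/4096)·n^6 ≤ c·f(n) holds with c = 40/4096 ≈ 0.00977 < 1. So this is Case 3: T(n) = Θ(f(n)) = Θ(n^6).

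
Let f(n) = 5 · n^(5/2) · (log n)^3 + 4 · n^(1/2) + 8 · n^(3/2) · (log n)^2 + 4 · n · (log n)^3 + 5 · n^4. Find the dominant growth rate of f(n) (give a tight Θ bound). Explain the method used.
f(n) ∈ Θ(n^4)

Compare the terms by growth order. For large n, n^a · (log n)^b dominates n^a' · (log n)^b' iff a > a', or (a = a' and b > b'). Ranking the 5 terms shows the dominant one is 5 · n^4. Hence f(n) ∈ Θ(n^4).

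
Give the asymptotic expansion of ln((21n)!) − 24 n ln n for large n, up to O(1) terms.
ln((21n)!) − 24 n ln n = −3 n ln n + 21(ln 21 − 1) n + (1/2) ln(2π·21n) + O(1/n)

Stirling: ln((21n)!) = 21n ln(21n) − 21n + (1/2) ln(2π·21n) + O(1/n).
Expand 21n ln(21n) = 21n (ln n + ln 21) = 21n ln n + 21n ln 21.
Subtract 24n ln n: leading term is (21 − 24) n ln n = −3 n ln n. The next term is 21n ln 21 − 21n = 21(ln 21 − 1) n. Then the (1/2) ln(2π·21n) correction.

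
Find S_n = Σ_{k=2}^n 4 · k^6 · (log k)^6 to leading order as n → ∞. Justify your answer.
S_n ~ 4 · n^7 · (log n)^6 / 7

By integral comparison, S_n = ∫_1^n 4 · x^6 · (log x)^6 dx + O(n^6 · (log n)^6). For the integral, the leading term of ∫_1^n x^6 (log x)^6 dx is n^7/7 · (log n)^6 (by repeated integration by parts; each step lowers the log-exponent and produces a relatively O(1/log n) correction). Hence S_n ~ 4 · n^7 · (log n)^6 / 7.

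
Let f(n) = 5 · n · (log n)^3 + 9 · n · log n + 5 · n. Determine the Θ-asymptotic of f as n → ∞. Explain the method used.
f(n) ∈ Θ(n · (log n)^3)

Compare the terms by growth order. For large n, n^a · (log n)^b dominates n^a' · (log n)^b' iff a > a', or (a = a' and b > b'). Ranking the 3 terms shows the dominant one is 5 · n · (log n)^3. Hence f(n) ∈ Θ(n · (log n)^3).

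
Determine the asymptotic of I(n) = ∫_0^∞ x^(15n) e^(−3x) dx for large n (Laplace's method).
I(n) ~ (sqrt(2π·15n) / 3) · (15n/(3e))^(15n)

Write the integrand as exp(15n ln x − 3x) and set f(x) = 15n ln x − 3x. Then f'(x) = 15n/x − 3 = 0 at x* = 15n/3, and f''(x*) = −15n/x*^2 = −3^2/(15n). Laplace's method (interior maximum) gives
  I(n) ~ e^(f(x*)) · sqrt(2π / |f''(x*)|)
        = exp(15n ln(15n/3) − 15n) · sqrt(2π · 15n / 3^2)
        = (15n/3)^(15n) e^(−15n) · sqrt(2π·15n) / 3
        = (sqrt(2π·15n) / 3) · (15n/(3e))^(15n).
This matches Γ(15n+1)/3^(15n+1) with Stirling applied to Γ.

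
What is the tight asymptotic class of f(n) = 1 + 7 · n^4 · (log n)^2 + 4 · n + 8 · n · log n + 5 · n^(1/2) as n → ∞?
f(n) ∈ Θ(n^4 · (log n)^2)

Compare the terms by growth order. For large n, n^a · (log n)^b dominates n^a' · (log n)^b' iff a > a', or (a = a' and b > b'). Ranking the 5 terms shows the dominant one is 7 · n^4 · (log n)^2. Hence f(n) ∈ Θ(n^4 · (log n)^2).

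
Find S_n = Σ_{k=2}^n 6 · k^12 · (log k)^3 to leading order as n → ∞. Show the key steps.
S_n ~ 6 · n^13 · (log n)^3 / 13

By integral comparison, S_n = ∫_1^n 6 · x^12 · (log x)^3 dx + O(n^12 · (log n)^3). For the integral, the leading term of ∫_1^n x^12 (log x)^3 dx is n^13/13 · (log n)^3 (by repeated integration by parts; each step lowers the log-exponent and produces a relatively O(1/log n) correction). Hence S_n ~ 6 · n^13 · (log n)^3 / 13.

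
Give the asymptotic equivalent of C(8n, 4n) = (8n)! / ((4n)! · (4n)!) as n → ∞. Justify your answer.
C(8n, 4n) ~ (4)^(4n) · sqrt(1/(π·4n))

Write N = 4n. Apply Stirling to each factorial:
  (2N)! ~ sqrt(2π·2N) · (2N/e)^(2N),
  N! ~ sqrt(2π N) · (N/e)^N,
  (1N)! ~ sqrt(2π·1N) · (1N/e)^(1N).
The exponential factors combine to (2N)^(2N) / (N^N · (1N)^(1N)) = 2^(2N)/1^(1N) = (2^2/1^1)^N = (4)^N.
The square-root prefactors combine to sqrt(2π·2N) / (sqrt(2π N)·sqrt(2π·1N)) = sqrt(2 / (2π·1·N)) = sqrt(1/(π·4n)).
Substituting N = 4n: C(8n, 4n) ~ (4)^(4n) · sqrt(1/(π·4n)).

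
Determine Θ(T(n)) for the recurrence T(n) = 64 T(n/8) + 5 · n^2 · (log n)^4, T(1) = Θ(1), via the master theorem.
T(n) = Θ(n^2 · (log n)^5)

Here log_8 64 = 2 and f(n) = 5 · n^2 · (log n)^4 = Θ(n^(log_8 64) · (log n)^4). This is the extended Case 2 of the master theorem (f matches the critical exponent up to log factors), giving T(n) = Θ(n^(log_8 64) · (log n)^(4+1)) = Θ(n^2 · (log n)^5).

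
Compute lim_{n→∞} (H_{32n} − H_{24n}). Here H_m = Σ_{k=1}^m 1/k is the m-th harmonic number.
lim = ln(32/24) = ln(4/3)

Euler-Maclaurin gives H_m = ln m + γ + 1/(2m) + O(1/m^2). The γ and O(1/m) terms cancel in the difference:
  H_{32n} − H_{24n} = ln(32n) − ln(24n) + O(1/n) = ln(32/24) + O(1/n).
Hence the limit is ln(32/24) = ln(4/3).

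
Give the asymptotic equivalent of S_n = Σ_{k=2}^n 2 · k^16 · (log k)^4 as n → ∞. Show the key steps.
S_n ~ 2 · n^17 · (log n)^4 / 17

By integral comparison, S_n = ∫_1^n 2 · x^16 · (log x)^4 dx + O(n^16 · (log n)^4). For the integral, the leading term of ∫_1^n x^16 (log x)^4 dx is n^17/17 · (log n)^4 (by repeated integration by parts; each step lowers the log-exponent and produces a relatively O(1/log n) correction). Hence S_n ~ 2 · n^17 · (log n)^4 / 17.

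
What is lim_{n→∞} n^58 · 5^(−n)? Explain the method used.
lim = 0

Exponentials with base > 1 dominate every fixed polynomial: for any fixed c, n^c / 5^n → 0 as n → ∞ (e.g. by the ratio test, or by writing 5^n = e^(n ln 5) and noting e^(n ln 5) / n^c → ∞). Hence n^58 · 5^(−n) = n^58 / 5^n → 0.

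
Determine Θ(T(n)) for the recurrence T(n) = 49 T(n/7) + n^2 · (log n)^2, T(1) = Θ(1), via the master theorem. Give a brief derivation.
T(n) = Θ(n^2 · (log n)^3)

Here log_7 49 = 2 and f(n) = n^2 · (log n)^2 = Θ(n^(log_7 49) · (log n)^2). This is the extended Case 2 of the master theorem (f matches the critical exponent up to log factors), giving T(n) = Θ(n^(log_7 49) · (log n)^(2+1)) = Θ(n^2 · (log n)^3).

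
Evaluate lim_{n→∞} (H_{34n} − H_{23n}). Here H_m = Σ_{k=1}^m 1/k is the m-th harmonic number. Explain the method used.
lim = ln(34/23)

Euler-Maclaurin gives H_m = ln m + γ + 1/(2m) + O(1/m^2). The γ and O(1/m) terms cancel in the difference:
  H_{34n} − H_{23n} = ln(34n) − ln(23n) + O(1/n) = ln(34/23) + O(1/n).
Hence the limit is ln(34/23).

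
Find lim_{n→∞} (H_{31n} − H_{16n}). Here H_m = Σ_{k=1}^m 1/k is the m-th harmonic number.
lim = ln(31/16)

Euler-Maclaurin gives H_m = ln m + γ + 1/(2m) + O(1/m^2). The γ and O(1/m) terms cancel in the difference:
  H_{31n} − H_{16n} = ln(31n) − ln(16n) + O(1/n) = ln(31/16) + O(1/n).
Hence the limit is ln(31/16).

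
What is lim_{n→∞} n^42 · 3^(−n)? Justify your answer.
lim = 0

Exponentials with base > 1 dominate every fixed polynomial: for any fixed c, n^c / 3^n → 0 as n → ∞ (e.g. by the ratio test, or by writing 3^n = e^(n ln 3) and noting e^(n ln 3) / n^c → ∞). Hence n^42 · 3^(−n) = n^42 / 3^n → 0.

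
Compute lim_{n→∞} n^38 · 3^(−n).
lim = 0

Exponentials with base > 1 dominate every fixed polynomial: for any fixed c, n^c / 3^n → 0 as n → ∞ (e.g. by the ratio test, or by writing 3^n = e^(n ln 3) and noting e^(n ln 3) / n^c → ∞). Hence n^38 · 3^(−n) = n^38 / 3^n → 0.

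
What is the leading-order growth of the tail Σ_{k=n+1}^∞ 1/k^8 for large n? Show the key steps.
Σ_{k>n} 1/k^8 ~ 1/(7 · n^7)

Compare to the integral: ∫_{n}^∞ x^(−8) dx = [−x^(−7)/7]_{n}^∞ = 1/((8−1)·n^7). Euler-Maclaurin then gives
  Σ_{k>n} 1/k^8 = ∫_{n}^∞ dx/x^8 − 1/(2·n^8) + O(1/n^9).
(Equivalently this is ζ(8) − Σ_{k≤n} 1/k^8.)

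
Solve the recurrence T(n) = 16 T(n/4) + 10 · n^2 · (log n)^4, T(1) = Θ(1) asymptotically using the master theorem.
T(n) = Θ(n^2 · (log n)^5)

Here log_4 16 = 2 and f(n) = 10 · n^2 · (log n)^4 = Θ(n^(log_4 16) · (log n)^4). This is the extended Case 2 of the master theorem (f matches the critical exponent up to log factors), giving T(n) = Θ(n^(log_4 16) · (log n)^(4+1)) = Θ(n^2 · (log n)^5).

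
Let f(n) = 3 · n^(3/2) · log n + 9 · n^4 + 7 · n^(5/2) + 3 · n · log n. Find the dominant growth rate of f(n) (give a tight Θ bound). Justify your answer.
f(n) ∈ Θ(n^4)

Compare the terms by growth order. For large n, n^a · (log n)^b dominates n^a' · (log n)^b' iff a > a', or (a = a' and b > b'). Ranking the 4 terms shows the dominant one is 9 · n^4. Hence f(n) ∈ Θ(n^4).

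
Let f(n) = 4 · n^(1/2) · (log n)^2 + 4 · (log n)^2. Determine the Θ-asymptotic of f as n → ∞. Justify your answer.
f(n) ∈ Θ(n^(1/2) · (log n)^2)

Compare the terms by growth order. For large n, n^a · (log n)^b dominates n^a' · (log n)^b' iff a > a', or (a = a' and b > b'). Ranking the 2 terms shows the dominant one is 4 · n^(1/2) · (log n)^2. Hence f(n) ∈ Θ(n^(1/2) · (log n)^2).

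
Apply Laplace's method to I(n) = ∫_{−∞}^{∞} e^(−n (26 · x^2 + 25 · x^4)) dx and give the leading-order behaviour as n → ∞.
I(n) ~ sqrt(π/(26n))

φ(x) = 26 · x^2 + 25 · x^4 has its unique global minimum at x* = 0 (since φ'(x) = 52x + 100x^3 = 0 only at x = 0 for real x with both coefficients positive, and φ → ∞ as |x| → ∞). At x* = 0, φ(0) = 0 and φ''(0) = 52. Laplace's method then gives
  I(n) ~ sqrt(2π / (n · φ''(0))) · e^(−n φ(0)) = sqrt(2π / (52n)) = sqrt(π/(26n)).
The 25 · x^4 term contributes only at subleading order (an O(1/n) relative correction).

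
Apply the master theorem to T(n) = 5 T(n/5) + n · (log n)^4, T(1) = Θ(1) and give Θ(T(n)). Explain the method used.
T(n) = Θ(n · (log n)^5)

Here log_5 5 = 1 and f(n) = n · (log n)^4 = Θ(n^(log_5 5) · (log n)^4). This is the extended Case 2 of the master theorem (f matches the critical exponent up to log factors), giving T(n) = Θ(n^(log_5 5) · (log n)^(4+1)) = Θ(n · (log n)^5).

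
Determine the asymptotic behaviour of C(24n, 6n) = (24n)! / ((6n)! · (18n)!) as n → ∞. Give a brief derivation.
C(24n, 6n) ~ (256/27)^(6n) · sqrt(2/(3π·6n))

Write N = 6n. Apply Stirling to each factorial:
  (4N)! ~ sqrt(2π·4N) · (4N/e)^(4N),
  N! ~ sqrt(2π N) · (N/e)^N,
  (3N)! ~ sqrt(2π·3N) · (3N/e)^(3N).
The exponential factors combine to (4N)^(4N) / (N^N · (3N)^(3N)) = 4^(4N)/3^(3N) = (4^4/3^3)^N = (256/27)^N.
The square-root prefactors combine to sqrt(2π·4N) / (sqrt(2π N)·sqrt(2π·3N)) = sqrt(4 / (2π·3·N)) = sqrt(2/(3π·6n)).
Substituting N = 6n: C(24n, 6n) ~ (256/27)^(6n) · sqrt(2/(3π·6n)).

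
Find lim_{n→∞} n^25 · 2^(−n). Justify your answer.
lim = 0

Exponentials with base > 1 dominate every fixed polynomial: for any fixed c, n^c / 2^n → 0 as n → ∞ (e.g. by the ratio test, or by writing 2^n = e^(n ln 2) and noting e^(n ln 2) / n^c → ∞). Hence n^25 · 2^(−n) = n^25 / 2^n → 0.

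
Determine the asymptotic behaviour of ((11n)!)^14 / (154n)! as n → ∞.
((11n)!)^14/(154n)! ~ ((2π·11n)^(13/2) / sqrt(14)) · 14^(−14·11n)  →  0

Write N = 11n. Stirling: N! ~ sqrt(2π N)(N/e)^N and (14N)! ~ sqrt(2π·14N)·(14N/e)^(14N).
  (N!)^14/(14N)! ~ (2π N)^(14/2) (N/e)^(14N) / [sqrt(2π·14N) (14N/e)^(14N)]
     = (2π N)^(14/2) / sqrt(2π·14N) · (N/(14N))^(14N)
     = (2π N)^((14−1)/2) / sqrt(14) · 14^(−14N).
Since 14^14 > 1, the factor 14^(−14N) decays exponentially, so the ratio → 0. Substituting N = 11n gives the stated form.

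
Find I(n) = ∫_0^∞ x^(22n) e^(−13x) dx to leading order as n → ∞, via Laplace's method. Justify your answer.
I(n) ~ (sqrt(2π·22n) / 13) · (22n/(13e))^(22n)

Write the integrand as exp(22n ln x − 13x) and set f(x) = 22n ln x − 13x. Then f'(x) = 22n/x − 13 = 0 at x* = 22n/13, and f''(x*) = −22n/x*^2 = −13^2/(22n). Laplace's method (interior maximum) gives
  I(n) ~ e^(f(x*)) · sqrt(2π / |f''(x*)|)
        = exp(22n ln(22n/13) − 22n) · sqrt(2π · 22n / 13^2)
        = (22n/13)^(22n) e^(−22n) · sqrt(2π·22n) / 13
        = (sqrt(2π·22n) / 13) · (22n/(13e))^(22n).
This matches Γ(22n+1)/13^(22n+1) with Stirling applied to Γ.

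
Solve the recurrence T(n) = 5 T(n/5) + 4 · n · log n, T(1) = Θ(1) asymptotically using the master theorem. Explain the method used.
T(n) = Θ(n · (log n)^2)

Here log_5 5 = 1 and f(n) = 4 · n · log n = Θ(n^(log_5 5) · (log n)^1). This is the extended Case 2 of the master theorem (f matches the critical exponent up to log factors), giving T(n) = Θ(n^(log_5 5) · (log n)^(1+1)) = Θ(n · (log n)^2).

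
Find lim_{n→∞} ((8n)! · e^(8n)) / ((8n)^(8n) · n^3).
lim = 0

Stirling: (8n)! ~ sqrt(2π·8n) · (8n/e)^(8n). Hence
  (8n)! · e^(8n) / (8n)^(8n) ~ sqrt(2π·8n).
Dividing by n^3: sqrt(2π·8n) / n^3 = sqrt(2π·8) · n^((1−6)/2), so the expression behaves like sqrt(2π·8) · n^((1−6)/2) → 0.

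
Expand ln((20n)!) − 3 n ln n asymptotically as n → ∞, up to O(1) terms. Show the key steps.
ln((20n)!) − 3 n ln n = 17 n ln n + 20(ln 20 − 1) n + (1/2) ln(2π·20n) + O(1/n)

Stirling: ln((20n)!) = 20n ln(20n) − 20n + (1/2) ln(2π·20n) + O(1/n).
Expand 20n ln(20n) = 20n (ln n + ln 20) = 20n ln n + 20n ln 20.
Subtract 3n ln n: leading term is (20 − 3) n ln n = 17 n ln n. The next term is 20n ln 20 − 20n = 20(ln 20 − 1) n. Then the (1/2) ln(2π·20n) correction.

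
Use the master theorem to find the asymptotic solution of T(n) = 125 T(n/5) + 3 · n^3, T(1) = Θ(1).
T(n) = Θ(n^3 log n)

log_5 125 = 3, and f(n) = 3 · n^3 = Θ(n^(log_5 125)). This is Case 2 of the master theorem: T(n) = Θ(f(n) · log n) = Θ(n^3 log n).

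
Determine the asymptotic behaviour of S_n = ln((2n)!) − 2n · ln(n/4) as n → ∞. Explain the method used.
S_n ~ 2n · (ln 8 − 1) + O(ln n)

Stirling: ln((2n)!) = 2n ln(2n) − 2n + O(ln n).
  S_n = 2n ln(2n) − 2n − 2n ln(n/4) + O(ln n)
      = 2n ln(2n) − 2n ln n + 2n ln 4 − 2n + O(ln n)
      = 2n ln 2 + 2n ln 4 − 2n + O(ln n)
      = 2n (ln 8 − 1) + O(ln n).
Numerically ln(8) − 1 ≈ 1.0794.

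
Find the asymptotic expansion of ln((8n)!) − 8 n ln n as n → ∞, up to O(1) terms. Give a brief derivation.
ln((8n)!) − 8 n ln n = 8(ln 8 − 1) n + (1/2) ln(2π·8n) + O(1/n)

Stirling: ln((8n)!) = 8n ln(8n) − 8n + (1/2) ln(2π·8n) + O(1/n).
Since 8n ln(8n) = 8n ln n + 8n ln 8, subtracting 8n ln n cancels the n ln n term exactly. What remains is 8(ln 8 − 1) n + (1/2) ln(2π·8n) + O(1/n).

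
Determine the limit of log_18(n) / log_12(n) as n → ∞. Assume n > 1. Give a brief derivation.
lim = ln(12) / ln(18) = log_18(12)

Change of base: log_18(n) = ln n / ln 18 and log_12(n) = ln n / ln 12. The ratio is (ln n / ln 18) · (ln 12 / ln n) = ln 12 / ln 18, a constant independent of n. So the limit is ln 12 / ln 18 = log_18(12).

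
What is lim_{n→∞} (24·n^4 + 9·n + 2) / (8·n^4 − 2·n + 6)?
lim = 24/8 = 3

For large n the leading n^4 terms dominate both numerator and denominator. Dividing top and bottom by n^4, every other term tends to 0, leaving 24/8 = 3.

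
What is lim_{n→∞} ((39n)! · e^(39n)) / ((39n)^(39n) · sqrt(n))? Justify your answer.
lim = sqrt(2π·39)

Stirling: (39n)! ~ sqrt(2π·39n) · (39n/e)^(39n). Hence
  (39n)! · e^(39n) / (39n)^(39n) ~ sqrt(2π·39n).
Dividing by sqrt(n): sqrt(2π·39n) / sqrt(n) = sqrt(2π·39) · n^((1−1)/2), so the limit is sqrt(2π·39).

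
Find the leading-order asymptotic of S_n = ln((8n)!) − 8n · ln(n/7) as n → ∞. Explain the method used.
S_n ~ 8n · (ln 56 − 1) + O(ln n)

Stirling: ln((8n)!) = 8n ln(8n) − 8n + O(ln n).
  S_n = 8n ln(8n) − 8n − 8n ln(n/7) + O(ln n)
      = 8n ln(8n) − 8n ln n + 8n ln 7 − 8n + O(ln n)
      = 8n ln 8 + 8n ln 7 − 8n + O(ln n)
      = 8n (ln 56 − 1) + O(ln n).
Numerically ln(56) − 1 ≈ 3.0254.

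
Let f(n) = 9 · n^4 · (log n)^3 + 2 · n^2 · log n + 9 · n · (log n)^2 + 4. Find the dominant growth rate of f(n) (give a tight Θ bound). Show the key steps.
f(n) ∈ Θ(n^4 · (log n)^3)

Compare the terms by growth order. For large n, n^a · (log n)^b dominates n^a' · (log n)^b' iff a > a', or (a = a' and b > b'). Ranking the 4 terms shows the dominant one is 9 · n^4 · (log n)^3. Hence f(n) ∈ Θ(n^4 · (log n)^3).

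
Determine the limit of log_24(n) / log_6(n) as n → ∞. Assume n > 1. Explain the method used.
lim = ln(6) / ln(24) = log_24(6)

Change of base: log_24(n) = ln n / ln 24 and log_6(n) = ln n / ln 6. The ratio is (ln n / ln 24) · (ln 6 / ln n) = ln 6 / ln 24, a constant independent of n. So the limit is ln 6 / ln 24 = log_24(6).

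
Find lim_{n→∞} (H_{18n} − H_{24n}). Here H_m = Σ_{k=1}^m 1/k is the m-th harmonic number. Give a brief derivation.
lim = ln(18/24) = ln(3/4)

Euler-Maclaurin gives H_m = ln m + γ + 1/(2m) + O(1/m^2). The γ and O(1/m) terms cancel in the difference:
  H_{18n} − H_{24n} = ln(18n) − ln(24n) + O(1/n) = ln(18/24) + O(1/n).
Hence the limit is ln(18/24) = ln(3/4).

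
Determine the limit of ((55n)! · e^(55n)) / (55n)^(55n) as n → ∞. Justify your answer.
lim = ∞

Stirling: (55n)! ~ sqrt(2π·55n) · (55n/e)^(55n). Hence
  (55n)! · e^(55n) / (55n)^(55n) ~ sqrt(2π·55n) = sqrt(2π·55) · sqrt(n) → ∞.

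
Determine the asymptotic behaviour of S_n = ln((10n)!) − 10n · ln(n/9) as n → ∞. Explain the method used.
S_n ~ 10n · (ln 90 − 1) + O(ln n)

Stirling: ln((10n)!) = 10n ln(10n) − 10n + O(ln n).
  S_n = 10n ln(10n) − 10n − 10n ln(n/9) + O(ln n)
      = 10n ln(10n) − 10n ln n + 10n ln 9 − 10n + O(ln n)
      = 10n ln 10 + 10n ln 9 − 10n + O(ln n)
      = 10n (ln 90 − 1) + O(ln n).
Numerically ln(90) − 1 ≈ 3.4998.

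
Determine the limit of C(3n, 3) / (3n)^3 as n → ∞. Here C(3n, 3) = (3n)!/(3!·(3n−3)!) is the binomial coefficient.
lim = 1/3! = 1/6

With N = 3n → ∞: C(N, 3) / N^3 = [N(N−1)…(N−2)] / (3! · N^3) = (1/3!) · 1 · (1 − 1/(3n)) · (1 − 2/(3n)). Each factor → 1 as N → ∞, so the limit is 1/3! = 1/6.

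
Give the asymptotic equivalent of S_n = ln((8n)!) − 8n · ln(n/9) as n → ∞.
S_n ~ 8n · (ln 72 − 1) + O(ln n)

Stirling: ln((8n)!) = 8n ln(8n) − 8n + O(ln n).
  S_n = 8n ln(8n) − 8n − 8n ln(n/9) + O(ln n)
      = 8n ln(8n) − 8n ln n + 8n ln 9 − 8n + O(ln n)
      = 8n ln 8 + 8n ln 9 − 8n + O(ln n)
      = 8n (ln 72 − 1) + O(ln n).
Numerically ln(72) − 1 ≈ 3.2767.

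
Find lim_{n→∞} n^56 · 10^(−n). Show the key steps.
lim = 0

Exponentials with base > 1 dominate every fixed polynomial: for any fixed c, n^c / 10^n → 0 as n → ∞ (e.g. by the ratio test, or by writing 10^n = e^(n ln 10) and noting e^(n ln 10) / n^c → ∞). Hence n^56 · 10^(−n) = n^56 / 10^n → 0.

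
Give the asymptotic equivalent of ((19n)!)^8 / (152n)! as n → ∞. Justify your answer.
((19n)!)^8/(152n)! ~ ((2π·19n)^(7/2) / sqrt(8)) · 8^(−8·19n)  →  0

Write N = 19n. Stirling: N! ~ sqrt(2π N)(N/e)^N and (8N)! ~ sqrt(2π·8N)·(8N/e)^(8N).
  (N!)^8/(8N)! ~ (2π N)^(8/2) (N/e)^(8N) / [sqrt(2π·8N) (8N/e)^(8N)]
     = (2π N)^(8/2) / sqrt(2π·8N) · (N/(8N))^(8N)
     = (2π N)^((8−1)/2) / sqrt(8) · 8^(−8N).
Since 8^8 > 1, the factor 8^(−8N) decays exponentially, so the ratio → 0. Substituting N = 19n gives the stated form.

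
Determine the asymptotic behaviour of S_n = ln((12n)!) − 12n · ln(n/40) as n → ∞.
S_n ~ 12n · (ln 480 − 1) + O(ln n)

Stirling: ln((12n)!) = 12n ln(12n) − 12n + O(ln n).
  S_n = 12n ln(12n) − 12n − 12n ln(n/40) + O(ln n)
      = 12n ln(12n) − 12n ln n + 12n ln 40 − 12n + O(ln n)
      = 12n ln 12 + 12n ln 40 − 12n + O(ln n)
      = 12n (ln 480 − 1) + O(ln n).
Numerically ln(480) − 1 ≈ 5.1738.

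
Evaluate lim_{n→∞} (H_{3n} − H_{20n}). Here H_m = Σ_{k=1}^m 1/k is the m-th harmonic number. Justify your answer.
lim = ln(3/20)

Euler-Maclaurin gives H_m = ln m + γ + 1/(2m) + O(1/m^2). The γ and O(1/m) terms cancel in the difference:
  H_{3n} − H_{20n} = ln(3n) − ln(20n) + O(1/n) = ln(3/20) + O(1/n).
Hence the limit is ln(3/20).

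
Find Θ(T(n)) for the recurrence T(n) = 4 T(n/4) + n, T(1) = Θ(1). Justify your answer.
T(n) = Θ(n log n)

log_4 4 = 1, and f(n) = n = Θ(n^(log_4 4)). This is Case 2 of the master theorem: T(n) = Θ(f(n) · log n) = Θ(n log n).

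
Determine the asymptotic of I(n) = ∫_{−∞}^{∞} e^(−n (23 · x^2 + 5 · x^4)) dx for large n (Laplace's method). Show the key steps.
I(n) ~ sqrt(π/(23n))

φ(x) = 23 · x^2 + 5 · x^4 has its unique global minimum at x* = 0 (since φ'(x) = 46x + 20x^3 = 0 only at x = 0 for real x with both coefficients positive, and φ → ∞ as |x| → ∞). At x* = 0, φ(0) = 0 and φ''(0) = 46. Laplace's method then gives
  I(n) ~ sqrt(2π / (n · φ''(0))) · e^(−n φ(0)) = sqrt(2π / (46n)) = sqrt(π/(23n)).
The 5 · x^4 term contributes only at subleading order (an O(1/n) relative correction).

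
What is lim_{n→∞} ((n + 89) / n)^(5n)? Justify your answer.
lim = e^445

Rewrite as (1 + 89/n)^(5n). By the standard limit (1 + x/n)^n → e^x, we have (1 + 89/n)^n → e^89, and raising to the 5th power gives e^445.
More precisely, ln[(1 + 89/n)^(5n)] = 5n · ln(1 + 89/n) = 5n · (89/n + O(1/n^2)) = 445 + O(1/n) → 445.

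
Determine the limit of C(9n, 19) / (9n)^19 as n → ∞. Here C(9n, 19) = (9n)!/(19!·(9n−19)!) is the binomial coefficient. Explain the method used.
lim = 1/19! = 1/121645100408832000

With N = 9n → ∞: C(N, 19) / N^19 = [N(N−1)…(N−18)] / (19! · N^19) = (1/19!) · 1 · (1 − 1/(9n)) · … · (1 − 18/(9n)). Each factor → 1 as N → ∞, so the limit is 1/19! = 1/121645100408832000.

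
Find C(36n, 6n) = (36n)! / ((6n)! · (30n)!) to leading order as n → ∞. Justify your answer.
C(36n, 6n) ~ (46656/3125)^(6n) · sqrt(3/(5π·6n))

Write N = 6n. Apply Stirling to each factorial:
  (6N)! ~ sqrt(2π·6N) · (6N/e)^(6N),
  N! ~ sqrt(2π N) · (N/e)^N,
  (5N)! ~ sqrt(2π·5N) · (5N/e)^(5N).
The exponential factors combine to (6N)^(6N) / (N^N · (5N)^(5N)) = 6^(6N)/5^(5N) = (6^6/5^5)^N = (46656/3125)^N.
The square-root prefactors combine to sqrt(2π·6N) / (sqrt(2π N)·sqrt(2π·5N)) = sqrt(6 / (2π·5·N)) = sqrt(3/(5π·6n)).
Substituting N = 6n: C(36n, 6n) ~ (46656/3125)^(6n) · sqrt(3/(5π·6n)).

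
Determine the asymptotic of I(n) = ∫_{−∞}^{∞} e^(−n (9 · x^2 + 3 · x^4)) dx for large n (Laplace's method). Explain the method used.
I(n) ~ sqrt(π/(9n))

φ(x) = 9 · x^2 + 3 · x^4 has its unique global minimum at x* = 0 (since φ'(x) = 18x + 12x^3 = 0 only at x = 0 for real x with both coefficients positive, and φ → ∞ as |x| → ∞). At x* = 0, φ(0) = 0 and φ''(0) = 18. Laplace's method then gives
  I(n) ~ sqrt(2π / (n · φ''(0))) · e^(−n φ(0)) = sqrt(2π / (18n)) = sqrt(π/(9n)).
The 3 · x^4 term contributes only at subleading order (an O(1/n) relative correction).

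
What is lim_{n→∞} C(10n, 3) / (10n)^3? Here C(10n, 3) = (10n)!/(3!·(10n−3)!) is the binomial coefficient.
lim = 1/3! = 1/6

With N = 10n → ∞: C(N, 3) / N^3 = [N(N−1)…(N−2)] / (3! · N^3) = (1/3!) · 1 · (1 − 1/(10n)) · (1 − 2/(10n)). Each factor → 1 as N → ∞, so the limit is 1/3! = 1/6.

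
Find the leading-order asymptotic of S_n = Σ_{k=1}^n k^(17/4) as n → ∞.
S_n ~ (4/21) · n^(21/4)

Integral comparison: Σ_{k=1}^n k^(17/4) = ∫_0^n x^(17/4) dx + O(n^(17/4)). The integral is n^(1 + 17/4) / (1 + 17/4) = n^((17+4)/4) / ((17+4)/4) = (4/21) · n^(21/4).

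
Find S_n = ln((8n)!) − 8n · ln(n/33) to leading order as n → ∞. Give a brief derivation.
S_n ~ 8n · (ln 264 − 1) + O(ln n)

Stirling: ln((8n)!) = 8n ln(8n) − 8n + O(ln n).
  S_n = 8n ln(8n) − 8n − 8n ln(n/33) + O(ln n)
      = 8n ln(8n) − 8n ln n + 8n ln 33 − 8n + O(ln n)
      = 8n ln 8 + 8n ln 33 − 8n + O(ln n)
      = 8n (ln 264 − 1) + O(ln n).
Numerically ln(264) − 1 ≈ 4.5759.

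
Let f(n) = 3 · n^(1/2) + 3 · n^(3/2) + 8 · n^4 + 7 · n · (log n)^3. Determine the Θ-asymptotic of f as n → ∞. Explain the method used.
f(n) ∈ Θ(n^4)

Compare the terms by growth order. For large n, n^a · (log n)^b dominates n^a' · (log n)^b' iff a > a', or (a = a' and b > b'). Ranking the 4 terms shows the dominant one is 8 · n^4. Hence f(n) ∈ Θ(n^4).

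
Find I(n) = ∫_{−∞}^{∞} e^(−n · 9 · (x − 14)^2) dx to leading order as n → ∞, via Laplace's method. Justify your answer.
I(n) = sqrt(π/(9n))

Here φ(x) = 9 · (x − 14)^2 has its unique minimum at x* = 14 with φ(x*) = 0 and φ''(x*) = 18. Laplace's method gives
  I(n) ~ e^(−n φ(x*)) · sqrt(2π / (n · φ''(x*))) = sqrt(2π / (18n)) = sqrt(π/(9n)).
This is exact: substituting u = (x − 14)·sqrt(9n) gives I(n) = (1/sqrt(9n)) ∫_{−∞}^{∞} e^(−u^2) du = sqrt(π/(9n)).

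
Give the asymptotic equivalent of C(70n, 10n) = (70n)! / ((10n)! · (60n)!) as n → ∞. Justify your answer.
C(70n, 10n) ~ (823543/46656)^(10n) · sqrt(7/(12π·10n))

Write N = 10n. Apply Stirling to each factorial:
  (7N)! ~ sqrt(2π·7N) · (7N/e)^(7N),
  N! ~ sqrt(2π N) · (N/e)^N,
  (6N)! ~ sqrt(2π·6N) · (6N/e)^(6N).
The exponential factors combine to (7N)^(7N) / (N^N · (6N)^(6N)) = 7^(7N)/6^(6N) = (7^7/6^6)^N = (823543/46656)^N.
The square-root prefactors combine to sqrt(2π·7N) / (sqrt(2π N)·sqrt(2π·6N)) = sqrt(7 / (2π·6·N)) = sqrt(7/(12π·10n)).
Substituting N = 10n: C(70n, 10n) ~ (823543/46656)^(10n) · sqrt(7/(12π·10n)).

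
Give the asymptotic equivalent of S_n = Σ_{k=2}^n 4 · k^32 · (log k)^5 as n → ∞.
S_n ~ 4 · n^33 · (log n)^5 / 33

By integral comparison, S_n = ∫_1^n 4 · x^32 · (log x)^5 dx + O(n^32 · (log n)^5). For the integral, the leading term of ∫_1^n x^32 (log x)^5 dx is n^33/33 · (log n)^5 (by repeated integration by parts; each step lowers the log-exponent and produces a relatively O(1/log n) correction). Hence S_n ~ 4 · n^33 · (log n)^5 / 33.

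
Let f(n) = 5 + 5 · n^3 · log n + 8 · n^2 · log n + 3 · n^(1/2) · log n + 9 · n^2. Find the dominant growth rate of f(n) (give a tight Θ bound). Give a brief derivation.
f(n) ∈ Θ(n^3 · log n)

Compare the terms by growth order. For large n, n^a · (log n)^b dominates n^a' · (log n)^b' iff a > a', or (a = a' and b > b'). Ranking the 5 terms shows the dominant one is 5 · n^3 · log n. Hence f(n) ∈ Θ(n^3 · log n).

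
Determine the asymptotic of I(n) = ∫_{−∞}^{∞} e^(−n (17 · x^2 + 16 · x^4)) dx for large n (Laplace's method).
I(n) ~ sqrt(π/(17n))

φ(x) = 17 · x^2 + 16 · x^4 has its unique global minimum at x* = 0 (since φ'(x) = 34x + 64x^3 = 0 only at x = 0 for real x with both coefficients positive, and φ → ∞ as |x| → ∞). At x* = 0, φ(0) = 0 and φ''(0) = 34. Laplace's method then gives
  I(n) ~ sqrt(2π / (n · φ''(0))) · e^(−n φ(0)) = sqrt(2π / (34n)) = sqrt(π/(17n)).
The 16 · x^4 term contributes only at subleading order (an O(1/n) relative correction).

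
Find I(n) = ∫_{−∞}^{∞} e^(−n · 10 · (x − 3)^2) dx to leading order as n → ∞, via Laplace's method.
I(n) = sqrt(π/(10n))

Here φ(x) = 10 · (x − 3)^2 has its unique minimum at x* = 3 with φ(x*) = 0 and φ''(x*) = 20. Laplace's method gives
  I(n) ~ e^(−n φ(x*)) · sqrt(2π / (n · φ''(x*))) = sqrt(2π / (20n)) = sqrt(π/(10n)).
This is exact: substituting u = (x − 3)·sqrt(10n) gives I(n) = (1/sqrt(10n)) ∫_{−∞}^{∞} e^(−u^2) du = sqrt(π/(10n)).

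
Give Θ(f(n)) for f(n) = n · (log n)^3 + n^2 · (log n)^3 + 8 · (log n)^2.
f(n) ∈ Θ(n^2 · (log n)^3)

Compare the terms by growth order. For large n, n^a · (log n)^b dominates n^a' · (log n)^b' iff a > a', or (a = a' and b > b'). Ranking the 3 terms shows the dominant one is n^2 · (log n)^3. Hence f(n) ∈ Θ(n^2 · (log n)^3).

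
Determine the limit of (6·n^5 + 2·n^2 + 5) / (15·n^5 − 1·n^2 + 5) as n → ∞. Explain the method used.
lim = 6/15 = 2/5

For large n the leading n^5 terms dominate both numerator and denominator. Dividing top and bottom by n^5, every other term tends to 0, leaving 6/15 = 2/5.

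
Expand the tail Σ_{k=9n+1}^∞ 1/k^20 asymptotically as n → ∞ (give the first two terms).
Σ_{k>9n} 1/k^20 = 1/(19 · (9n)^19) − 1/(2 · (9n)^20) + O(1/(9n)^21)

Compare to the integral: ∫_{9n}^∞ x^(−20) dx = [−x^(−19)/19]_{9n}^∞ = 1/((20−1)·(9n)^19). The Euler-Maclaurin correction adds −f(9n)/2 = −1/(2·(9n)^20). Euler-Maclaurin then gives
  Σ_{k>9n} 1/k^20 = ∫_{9n}^∞ dx/x^20 − 1/(2·(9n)^20) + O(1/(9n)^21).
(Equivalently this is ζ(20) − Σ_{k≤9n} 1/k^20.)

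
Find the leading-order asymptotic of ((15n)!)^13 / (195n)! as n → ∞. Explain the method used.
((15n)!)^13/(195n)! ~ ((2π·15n)^(12/2) / sqrt(13)) · 13^(−13·15n)  →  0

Write N = 15n. Stirling: N! ~ sqrt(2π N)(N/e)^N and (13N)! ~ sqrt(2π·13N)·(13N/e)^(13N).
  (N!)^13/(13N)! ~ (2π N)^(13/2) (N/e)^(13N) / [sqrt(2π·13N) (13N/e)^(13N)]
     = (2π N)^(13/2) / sqrt(2π·13N) · (N/(13N))^(13N)
     = (2π N)^((13−1)/2) / sqrt(13) · 13^(−13N).
Since 13^13 > 1, the factor 13^(−13N) decays exponentially, so the ratio → 0. Substituting N = 15n gives the stated form.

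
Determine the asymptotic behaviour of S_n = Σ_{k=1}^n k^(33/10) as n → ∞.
S_n ~ (10/43) · n^(43/10)

Integral comparison: Σ_{k=1}^n k^(33/10) = ∫_0^n x^(33/10) dx + O(n^(33/10)). The integral is n^(1 + 33/10) / (1 + 33/10) = n^((33+10)/10) / ((33+10)/10) = (10/43) · n^(43/10).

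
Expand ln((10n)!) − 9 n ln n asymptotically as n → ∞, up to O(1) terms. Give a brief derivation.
ln((10n)!) − 9 n ln n = n ln n + 10(ln 10 − 1) n + (1/2) ln(2π·10n) + O(1/n)

Stirling: ln((10n)!) = 10n ln(10n) − 10n + (1/2) ln(2π·10n) + O(1/n).
Expand 10n ln(10n) = 10n (ln n + ln 10) = 10n ln n + 10n ln 10.
Subtract 9n ln n: leading term is (10 − 9) n ln n = n ln n. The next term is 10n ln 10 − 10n = 10(ln 10 − 1) n. Then the (1/2) ln(2π·10n) correction.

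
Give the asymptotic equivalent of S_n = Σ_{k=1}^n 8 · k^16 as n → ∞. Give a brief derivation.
S_n ~ 8 · n^17 / 17

By integral comparison (Euler-Maclaurin), Σ_{k=1}^n 8 · k^16 = 8 · ∫_0^n x^16 dx + O(n^16) = 8 · n^17/17 + O(n^16). (Equivalently, Faulhaber's formula gives the same leading term.)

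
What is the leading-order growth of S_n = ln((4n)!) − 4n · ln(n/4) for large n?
S_n ~ 4n · (ln 16 − 1) + O(ln n)

Stirling: ln((4n)!) = 4n ln(4n) − 4n + O(ln n).
  S_n = 4n ln(4n) − 4n − 4n ln(n/4) + O(ln n)
      = 4n ln(4n) − 4n ln n + 4n ln 4 − 4n + O(ln n)
      = 4n ln 4 + 4n ln 4 − 4n + O(ln n)
      = 4n (ln 16 − 1) + O(ln n).
Numerically ln(16) − 1 ≈ 1.7726.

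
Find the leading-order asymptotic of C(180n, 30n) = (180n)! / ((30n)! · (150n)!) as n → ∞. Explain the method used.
C(180n, 30n) ~ (46656/3125)^(30n) · sqrt(3/(5π·30n))

Write N = 30n. Apply Stirling to each factorial:
  (6N)! ~ sqrt(2π·6N) · (6N/e)^(6N),
  N! ~ sqrt(2π N) · (N/e)^N,
  (5N)! ~ sqrt(2π·5N) · (5N/e)^(5N).
The exponential factors combine to (6N)^(6N) / (N^N · (5N)^(5N)) = 6^(6N)/5^(5N) = (6^6/5^5)^N = (46656/3125)^N.
The square-root prefactors combine to sqrt(2π·6N) / (sqrt(2π N)·sqrt(2π·5N)) = sqrt(6 / (2π·5·N)) = sqrt(3/(5π·30n)).
Substituting N = 30n: C(180n, 30n) ~ (46656/3125)^(30n) · sqrt(3/(5π·30n)).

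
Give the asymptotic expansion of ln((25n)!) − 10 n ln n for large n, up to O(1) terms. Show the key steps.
ln((25n)!) − 10 n ln n = 15 n ln n + 25(ln 25 − 1) n + (1/2) ln(2π·25n) + O(1/n)

Stirling: ln((25n)!) = 25n ln(25n) − 25n + (1/2) ln(2π·25n) + O(1/n).
Expand 25n ln(25n) = 25n (ln n + ln 25) = 25n ln n + 25n ln 25.
Subtract 10n ln n: leading term is (25 − 10) n ln n = 15 n ln n. The next term is 25n ln 25 − 25n = 25(ln 25 − 1) n. Then the (1/2) ln(2π·25n) correction.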